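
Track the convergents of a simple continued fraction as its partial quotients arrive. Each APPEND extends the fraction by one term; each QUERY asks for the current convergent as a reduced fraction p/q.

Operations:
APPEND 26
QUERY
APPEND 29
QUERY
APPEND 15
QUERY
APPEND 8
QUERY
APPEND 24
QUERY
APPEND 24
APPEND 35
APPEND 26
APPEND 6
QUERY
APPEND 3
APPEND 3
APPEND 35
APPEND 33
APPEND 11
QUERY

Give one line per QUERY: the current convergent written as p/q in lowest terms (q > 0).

APPEND 26: p_0 = 26·1 + 0 = 26, q_0 = 26·0 + 1 = 1 → 26/1
APPEND 29: p_1 = 29·26 + 1 = 755, q_1 = 29·1 + 0 = 29 → 755/29
APPEND 15: p_2 = 15·755 + 26 = 11351, q_2 = 15·29 + 1 = 436 → 11351/436
APPEND 8: p_3 = 8·11351 + 755 = 91563, q_3 = 8·436 + 29 = 3517 → 91563/3517
APPEND 24: p_4 = 24·91563 + 11351 = 2208863, q_4 = 24·3517 + 436 = 84844 → 2208863/84844
APPEND 24: p_5 = 24·2208863 + 91563 = 53104275, q_5 = 24·84844 + 3517 = 2039773 → 53104275/2039773
APPEND 35: p_6 = 35·53104275 + 2208863 = 1860858488, q_6 = 35·2039773 + 84844 = 71476899 → 1860858488/71476899
APPEND 26: p_7 = 26·1860858488 + 53104275 = 48435424963, q_7 = 26·71476899 + 2039773 = 1860439147 → 48435424963/1860439147
APPEND 6: p_8 = 6·48435424963 + 1860858488 = 292473408266, q_8 = 6·1860439147 + 71476899 = 11234111781 → 292473408266/11234111781
APPEND 3: p_9 = 3·292473408266 + 48435424963 = 925855649761, q_9 = 3·11234111781 + 1860439147 = 35562774490 → 925855649761/35562774490
APPEND 3: p_10 = 3·925855649761 + 292473408266 = 3070040357549, q_10 = 3·35562774490 + 11234111781 = 117922435251 → 3070040357549/117922435251
APPEND 35: p_11 = 35·3070040357549 + 925855649761 = 108377268163976, q_11 = 35·117922435251 + 35562774490 = 4162848008275 → 108377268163976/4162848008275
APPEND 33: p_12 = 33·108377268163976 + 3070040357549 = 3579519889768757, q_12 = 33·4162848008275 + 117922435251 = 137491906708326 → 3579519889768757/137491906708326
APPEND 11: p_13 = 11·3579519889768757 + 108377268163976 = 39483096055620303, q_13 = 11·137491906708326 + 4162848008275 = 1516573821799861 → 39483096055620303/1516573821799861

26/1
755/29
11351/436
91563/3517
2208863/84844
292473408266/11234111781
39483096055620303/1516573821799861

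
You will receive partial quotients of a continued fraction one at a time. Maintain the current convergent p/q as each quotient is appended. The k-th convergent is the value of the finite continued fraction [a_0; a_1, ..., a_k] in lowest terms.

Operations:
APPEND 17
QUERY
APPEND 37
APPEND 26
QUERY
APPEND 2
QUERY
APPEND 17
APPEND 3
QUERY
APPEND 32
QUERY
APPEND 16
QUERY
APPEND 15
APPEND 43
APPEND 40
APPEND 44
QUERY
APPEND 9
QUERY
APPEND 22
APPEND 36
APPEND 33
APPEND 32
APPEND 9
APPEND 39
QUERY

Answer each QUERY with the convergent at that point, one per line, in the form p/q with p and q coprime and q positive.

APPEND 17: p_0 = 17·1 + 0 = 17, q_0 = 17·0 + 1 = 1 → 17/1
APPEND 37: p_1 = 37·17 + 1 = 630, q_1 = 37·1 + 0 = 37 → 630/37
APPEND 26: p_2 = 26·630 + 17 = 16397, q_2 = 26·37 + 1 = 963 → 16397/963
APPEND 2: p_3 = 2·16397 + 630 = 33424, q_3 = 2·963 + 37 = 1963 → 33424/1963
APPEND 17: p_4 = 17·33424 + 16397 = 584605, q_4 = 17·1963 + 963 = 34334 → 584605/34334
APPEND 3: p_5 = 3·584605 + 33424 = 1787239, q_5 = 3·34334 + 1963 = 104965 → 1787239/104965
APPEND 32: p_6 = 32·1787239 + 584605 = 57776253, q_6 = 32·104965 + 34334 = 3393214 → 57776253/3393214
APPEND 16: p_7 = 16·57776253 + 1787239 = 926207287, q_7 = 16·3393214 + 104965 = 54396389 → 926207287/54396389
APPEND 15: p_8 = 15·926207287 + 57776253 = 13950885558, q_8 = 15·54396389 + 3393214 = 819339049 → 13950885558/819339049
APPEND 43: p_9 = 43·13950885558 + 926207287 = 600814286281, q_9 = 43·819339049 + 54396389 = 35285975496 → 600814286281/35285975496
APPEND 40: p_10 = 40·600814286281 + 13950885558 = 24046522336798, q_10 = 40·35285975496 + 819339049 = 1412258358889 → 24046522336798/1412258358889
APPEND 44: p_11 = 44·24046522336798 + 600814286281 = 1058647797105393, q_11 = 44·1412258358889 + 35285975496 = 62174653766612 → 1058647797105393/62174653766612
APPEND 9: p_12 = 9·1058647797105393 + 24046522336798 = 9551876696285335, q_12 = 9·62174653766612 + 1412258358889 = 560984142258397 → 9551876696285335/560984142258397
APPEND 22: p_13 = 22·9551876696285335 + 1058647797105393 = 211199935115382763, q_13 = 22·560984142258397 + 62174653766612 = 12403825783451346 → 211199935115382763/12403825783451346
APPEND 36: p_14 = 36·211199935115382763 + 9551876696285335 = 7612749540850064803, q_14 = 36·12403825783451346 + 560984142258397 = 447098712346506853 → 7612749540850064803/447098712346506853
APPEND 33: p_15 = 33·7612749540850064803 + 211199935115382763 = 251431934783167521262, q_15 = 33·447098712346506853 + 12403825783451346 = 14766661333218177495 → 251431934783167521262/14766661333218177495
APPEND 32: p_16 = 32·251431934783167521262 + 7612749540850064803 = 8053434662602210745187, q_16 = 32·14766661333218177495 + 447098712346506853 = 472980261375328186693 → 8053434662602210745187/472980261375328186693
APPEND 9: p_17 = 9·8053434662602210745187 + 251431934783167521262 = 72732343898203064227945, q_17 = 9·472980261375328186693 + 14766661333218177495 = 4271589013711171857732 → 72732343898203064227945/4271589013711171857732
APPEND 39: p_18 = 39·72732343898203064227945 + 8053434662602210745187 = 2844614846692521715635042, q_18 = 39·4271589013711171857732 + 472980261375328186693 = 167064951796111030638241 → 2844614846692521715635042/167064951796111030638241

17/1
16397/963
33424/1963
1787239/104965
57776253/3393214
926207287/54396389
1058647797105393/62174653766612
9551876696285335/560984142258397
2844614846692521715635042/167064951796111030638241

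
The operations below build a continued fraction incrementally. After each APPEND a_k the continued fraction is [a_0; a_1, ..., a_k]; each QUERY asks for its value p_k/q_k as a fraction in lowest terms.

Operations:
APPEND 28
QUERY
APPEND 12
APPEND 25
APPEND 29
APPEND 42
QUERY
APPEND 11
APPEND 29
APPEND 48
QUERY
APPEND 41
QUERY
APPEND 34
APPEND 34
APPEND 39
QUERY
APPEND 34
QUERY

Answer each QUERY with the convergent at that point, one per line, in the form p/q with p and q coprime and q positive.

28/1
10318361/367423
158945472213/5659835146
6520073354999/232171069835
294637873133316494/10491659601777837
10025236815550549881/356985240822640517

APPEND 28: p_0 = 28·1 + 0 = 28, q_0 = 28·0 + 1 = 1 → 28/1
APPEND 12: p_1 = 12·28 + 1 = 337, q_1 = 12·1 + 0 = 12 → 337/12
APPEND 25: p_2 = 25·337 + 28 = 8453, q_2 = 25·12 + 1 = 301 → 8453/301
APPEND 29: p_3 = 29·8453 + 337 = 245474, q_3 = 29·301 + 12 = 8741 → 245474/8741
APPEND 42: p_4 = 42·245474 + 8453 = 10318361, q_4 = 42·8741 + 301 = 367423 → 10318361/367423
APPEND 11: p_5 = 11·10318361 + 245474 = 113747445, q_5 = 11·367423 + 8741 = 4050394 → 113747445/4050394
APPEND 29: p_6 = 29·113747445 + 10318361 = 3308994266, q_6 = 29·4050394 + 367423 = 117828849 → 3308994266/117828849
APPEND 48: p_7 = 48·3308994266 + 113747445 = 158945472213, q_7 = 48·117828849 + 4050394 = 5659835146 → 158945472213/5659835146
APPEND 41: p_8 = 41·158945472213 + 3308994266 = 6520073354999, q_8 = 41·5659835146 + 117828849 = 232171069835 → 6520073354999/232171069835
APPEND 34: p_9 = 34·6520073354999 + 158945472213 = 221841439542179, q_9 = 34·232171069835 + 5659835146 = 7899476209536 → 221841439542179/7899476209536
APPEND 34: p_10 = 34·221841439542179 + 6520073354999 = 7549129017789085, q_10 = 34·7899476209536 + 232171069835 = 268814362194059 → 7549129017789085/268814362194059
APPEND 39: p_11 = 39·7549129017789085 + 221841439542179 = 294637873133316494, q_11 = 39·268814362194059 + 7899476209536 = 10491659601777837 → 294637873133316494/10491659601777837
APPEND 34: p_12 = 34·294637873133316494 + 7549129017789085 = 10025236815550549881, q_12 = 34·10491659601777837 + 268814362194059 = 356985240822640517 → 10025236815550549881/356985240822640517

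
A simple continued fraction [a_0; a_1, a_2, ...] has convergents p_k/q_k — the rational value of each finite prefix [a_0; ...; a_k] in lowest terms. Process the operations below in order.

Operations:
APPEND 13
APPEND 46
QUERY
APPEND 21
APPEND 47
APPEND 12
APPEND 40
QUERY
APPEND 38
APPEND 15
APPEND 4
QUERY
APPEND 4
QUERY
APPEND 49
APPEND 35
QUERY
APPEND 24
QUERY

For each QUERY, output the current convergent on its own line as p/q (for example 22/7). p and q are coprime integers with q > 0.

599/46
285459143/21921775
663270551794/50935722877
2816186202849/216268428638
4855789993401674/372899373843503
116677616236131571/8960233060970211

APPEND 13: p_0 = 13·1 + 0 = 13, q_0 = 13·0 + 1 = 1 → 13/1
APPEND 46: p_1 = 46·13 + 1 = 599, q_1 = 46·1 + 0 = 46 → 599/46
APPEND 21: p_2 = 21·599 + 13 = 12592, q_2 = 21·46 + 1 = 967 → 12592/967
APPEND 47: p_3 = 47·12592 + 599 = 592423, q_3 = 47·967 + 46 = 45495 → 592423/45495
APPEND 12: p_4 = 12·592423 + 12592 = 7121668, q_4 = 12·45495 + 967 = 546907 → 7121668/546907
APPEND 40: p_5 = 40·7121668 + 592423 = 285459143, q_5 = 40·546907 + 45495 = 21921775 → 285459143/21921775
APPEND 38: p_6 = 38·285459143 + 7121668 = 10854569102, q_6 = 38·21921775 + 546907 = 833574357 → 10854569102/833574357
APPEND 15: p_7 = 15·10854569102 + 285459143 = 163103995673, q_7 = 15·833574357 + 21921775 = 12525537130 → 163103995673/12525537130
APPEND 4: p_8 = 4·163103995673 + 10854569102 = 663270551794, q_8 = 4·12525537130 + 833574357 = 50935722877 → 663270551794/50935722877
APPEND 4: p_9 = 4·663270551794 + 163103995673 = 2816186202849, q_9 = 4·50935722877 + 12525537130 = 216268428638 → 2816186202849/216268428638
APPEND 49: p_10 = 49·2816186202849 + 663270551794 = 138656394491395, q_10 = 49·216268428638 + 50935722877 = 10648088726139 → 138656394491395/10648088726139
APPEND 35: p_11 = 35·138656394491395 + 2816186202849 = 4855789993401674, q_11 = 35·10648088726139 + 216268428638 = 372899373843503 → 4855789993401674/372899373843503
APPEND 24: p_12 = 24·4855789993401674 + 138656394491395 = 116677616236131571, q_12 = 24·372899373843503 + 10648088726139 = 8960233060970211 → 116677616236131571/8960233060970211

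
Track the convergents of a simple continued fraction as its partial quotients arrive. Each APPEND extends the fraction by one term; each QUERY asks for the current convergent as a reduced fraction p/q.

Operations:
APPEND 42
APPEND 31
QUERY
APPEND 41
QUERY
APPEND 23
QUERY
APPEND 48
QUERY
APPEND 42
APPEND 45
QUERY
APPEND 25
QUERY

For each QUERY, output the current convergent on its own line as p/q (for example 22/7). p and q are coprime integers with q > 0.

APPEND 42: p_0 = 42·1 + 0 = 42, q_0 = 42·0 + 1 = 1 → 42/1
APPEND 31: p_1 = 31·42 + 1 = 1303, q_1 = 31·1 + 0 = 31 → 1303/31
APPEND 41: p_2 = 41·1303 + 42 = 53465, q_2 = 41·31 + 1 = 1272 → 53465/1272
APPEND 23: p_3 = 23·53465 + 1303 = 1230998, q_3 = 23·1272 + 31 = 29287 → 1230998/29287
APPEND 48: p_4 = 48·1230998 + 53465 = 59141369, q_4 = 48·29287 + 1272 = 1407048 → 59141369/1407048
APPEND 42: p_5 = 42·59141369 + 1230998 = 2485168496, q_5 = 42·1407048 + 29287 = 59125303 → 2485168496/59125303
APPEND 45: p_6 = 45·2485168496 + 59141369 = 111891723689, q_6 = 45·59125303 + 1407048 = 2662045683 → 111891723689/2662045683
APPEND 25: p_7 = 25·111891723689 + 2485168496 = 2799778260721, q_7 = 25·2662045683 + 59125303 = 66610267378 → 2799778260721/66610267378

1303/31
53465/1272
1230998/29287
59141369/1407048
111891723689/2662045683
2799778260721/66610267378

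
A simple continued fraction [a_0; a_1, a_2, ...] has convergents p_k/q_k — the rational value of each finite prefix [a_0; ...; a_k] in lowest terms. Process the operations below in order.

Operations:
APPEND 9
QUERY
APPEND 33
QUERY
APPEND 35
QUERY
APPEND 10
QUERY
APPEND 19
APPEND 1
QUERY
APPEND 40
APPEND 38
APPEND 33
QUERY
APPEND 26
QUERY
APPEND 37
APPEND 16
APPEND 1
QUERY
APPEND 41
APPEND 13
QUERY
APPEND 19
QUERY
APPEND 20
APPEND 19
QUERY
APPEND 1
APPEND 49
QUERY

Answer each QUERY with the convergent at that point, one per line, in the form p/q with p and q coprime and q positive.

APPEND 9: p_0 = 9·1 + 0 = 9, q_0 = 9·0 + 1 = 1 → 9/1
APPEND 33: p_1 = 33·9 + 1 = 298, q_1 = 33·1 + 0 = 33 → 298/33
APPEND 35: p_2 = 35·298 + 9 = 10439, q_2 = 35·33 + 1 = 1156 → 10439/1156
APPEND 10: p_3 = 10·10439 + 298 = 104688, q_3 = 10·1156 + 33 = 11593 → 104688/11593
APPEND 19: p_4 = 19·104688 + 10439 = 1999511, q_4 = 19·11593 + 1156 = 221423 → 1999511/221423
APPEND 1: p_5 = 1·1999511 + 104688 = 2104199, q_5 = 1·221423 + 11593 = 233016 → 2104199/233016
APPEND 40: p_6 = 40·2104199 + 1999511 = 86167471, q_6 = 40·233016 + 221423 = 9542063 → 86167471/9542063
APPEND 38: p_7 = 38·86167471 + 2104199 = 3276468097, q_7 = 38·9542063 + 233016 = 362831410 → 3276468097/362831410
APPEND 33: p_8 = 33·3276468097 + 86167471 = 108209614672, q_8 = 33·362831410 + 9542063 = 11982978593 → 108209614672/11982978593
APPEND 26: p_9 = 26·108209614672 + 3276468097 = 2816726449569, q_9 = 26·11982978593 + 362831410 = 311920274828 → 2816726449569/311920274828
APPEND 37: p_10 = 37·2816726449569 + 108209614672 = 104327088248725, q_10 = 37·311920274828 + 11982978593 = 11553033147229 → 104327088248725/11553033147229
APPEND 16: p_11 = 16·104327088248725 + 2816726449569 = 1672050138429169, q_11 = 16·11553033147229 + 311920274828 = 185160450630492 → 1672050138429169/185160450630492
APPEND 1: p_12 = 1·1672050138429169 + 104327088248725 = 1776377226677894, q_12 = 1·185160450630492 + 11553033147229 = 196713483777721 → 1776377226677894/196713483777721
APPEND 41: p_13 = 41·1776377226677894 + 1672050138429169 = 74503516432222823, q_13 = 41·196713483777721 + 185160450630492 = 8250413285517053 → 74503516432222823/8250413285517053
APPEND 13: p_14 = 13·74503516432222823 + 1776377226677894 = 970322090845574593, q_14 = 13·8250413285517053 + 196713483777721 = 107452086195499410 → 970322090845574593/107452086195499410
APPEND 19: p_15 = 19·970322090845574593 + 74503516432222823 = 18510623242498140090, q_15 = 19·107452086195499410 + 8250413285517053 = 2049840051000005843 → 18510623242498140090/2049840051000005843
APPEND 20: p_16 = 20·18510623242498140090 + 970322090845574593 = 371182786940808376393, q_16 = 20·2049840051000005843 + 107452086195499410 = 41104253106195616270 → 371182786940808376393/41104253106195616270
APPEND 19: p_17 = 19·371182786940808376393 + 18510623242498140090 = 7070983575117857291557, q_17 = 19·41104253106195616270 + 2049840051000005843 = 783030649068716714973 → 7070983575117857291557/783030649068716714973
APPEND 1: p_18 = 1·7070983575117857291557 + 371182786940808376393 = 7442166362058665667950, q_18 = 1·783030649068716714973 + 41104253106195616270 = 824134902174912331243 → 7442166362058665667950/824134902174912331243
APPEND 49: p_19 = 49·7442166362058665667950 + 7070983575117857291557 = 371737135315992475021107, q_19 = 49·824134902174912331243 + 783030649068716714973 = 41165640855639420945880 → 371737135315992475021107/41165640855639420945880

9/1
298/33
10439/1156
104688/11593
2104199/233016
108209614672/11982978593
2816726449569/311920274828
1776377226677894/196713483777721
970322090845574593/107452086195499410
18510623242498140090/2049840051000005843
7070983575117857291557/783030649068716714973
371737135315992475021107/41165640855639420945880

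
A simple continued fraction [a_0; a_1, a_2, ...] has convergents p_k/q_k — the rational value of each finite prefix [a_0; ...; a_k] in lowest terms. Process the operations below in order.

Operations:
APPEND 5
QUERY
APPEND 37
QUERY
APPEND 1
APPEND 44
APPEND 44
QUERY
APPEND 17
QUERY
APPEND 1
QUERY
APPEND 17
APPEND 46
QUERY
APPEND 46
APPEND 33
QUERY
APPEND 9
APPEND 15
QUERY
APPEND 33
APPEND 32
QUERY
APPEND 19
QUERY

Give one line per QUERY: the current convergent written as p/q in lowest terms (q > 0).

APPEND 5: p_0 = 5·1 + 0 = 5, q_0 = 5·0 + 1 = 1 → 5/1
APPEND 37: p_1 = 37·5 + 1 = 186, q_1 = 37·1 + 0 = 37 → 186/37
APPEND 1: p_2 = 1·186 + 5 = 191, q_2 = 1·37 + 1 = 38 → 191/38
APPEND 44: p_3 = 44·191 + 186 = 8590, q_3 = 44·38 + 37 = 1709 → 8590/1709
APPEND 44: p_4 = 44·8590 + 191 = 378151, q_4 = 44·1709 + 38 = 75234 → 378151/75234
APPEND 17: p_5 = 17·378151 + 8590 = 6437157, q_5 = 17·75234 + 1709 = 1280687 → 6437157/1280687
APPEND 1: p_6 = 1·6437157 + 378151 = 6815308, q_6 = 1·1280687 + 75234 = 1355921 → 6815308/1355921
APPEND 17: p_7 = 17·6815308 + 6437157 = 122297393, q_7 = 17·1355921 + 1280687 = 24331344 → 122297393/24331344
APPEND 46: p_8 = 46·122297393 + 6815308 = 5632495386, q_8 = 46·24331344 + 1355921 = 1120597745 → 5632495386/1120597745
APPEND 46: p_9 = 46·5632495386 + 122297393 = 259217085149, q_9 = 46·1120597745 + 24331344 = 51571827614 → 259217085149/51571827614
APPEND 33: p_10 = 33·259217085149 + 5632495386 = 8559796305303, q_10 = 33·51571827614 + 1120597745 = 1702990909007 → 8559796305303/1702990909007
APPEND 9: p_11 = 9·8559796305303 + 259217085149 = 77297383832876, q_11 = 9·1702990909007 + 51571827614 = 15378490008677 → 77297383832876/15378490008677
APPEND 15: p_12 = 15·77297383832876 + 8559796305303 = 1168020553798443, q_12 = 15·15378490008677 + 1702990909007 = 232380341039162 → 1168020553798443/232380341039162
APPEND 33: p_13 = 33·1168020553798443 + 77297383832876 = 38621975659181495, q_13 = 33·232380341039162 + 15378490008677 = 7683929744301023 → 38621975659181495/7683929744301023
APPEND 32: p_14 = 32·38621975659181495 + 1168020553798443 = 1237071241647606283, q_14 = 32·7683929744301023 + 232380341039162 = 246118132158671898 → 1237071241647606283/246118132158671898
APPEND 19: p_15 = 19·1237071241647606283 + 38621975659181495 = 23542975566963700872, q_15 = 19·246118132158671898 + 7683929744301023 = 4683928440759067085 → 23542975566963700872/4683928440759067085

5/1
186/37
378151/75234
6437157/1280687
6815308/1355921
5632495386/1120597745
8559796305303/1702990909007
1168020553798443/232380341039162
1237071241647606283/246118132158671898
23542975566963700872/4683928440759067085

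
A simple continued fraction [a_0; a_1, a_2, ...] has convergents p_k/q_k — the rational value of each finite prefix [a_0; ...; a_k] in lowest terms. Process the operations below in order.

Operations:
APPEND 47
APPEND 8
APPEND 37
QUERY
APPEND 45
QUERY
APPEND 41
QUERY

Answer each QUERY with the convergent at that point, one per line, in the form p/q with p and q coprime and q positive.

APPEND 47: p_0 = 47·1 + 0 = 47, q_0 = 47·0 + 1 = 1 → 47/1
APPEND 8: p_1 = 8·47 + 1 = 377, q_1 = 8·1 + 0 = 8 → 377/8
APPEND 37: p_2 = 37·377 + 47 = 13996, q_2 = 37·8 + 1 = 297 → 13996/297
APPEND 45: p_3 = 45·13996 + 377 = 630197, q_3 = 45·297 + 8 = 13373 → 630197/13373
APPEND 41: p_4 = 41·630197 + 13996 = 25852073, q_4 = 41·13373 + 297 = 548590 → 25852073/548590

13996/297
630197/13373
25852073/548590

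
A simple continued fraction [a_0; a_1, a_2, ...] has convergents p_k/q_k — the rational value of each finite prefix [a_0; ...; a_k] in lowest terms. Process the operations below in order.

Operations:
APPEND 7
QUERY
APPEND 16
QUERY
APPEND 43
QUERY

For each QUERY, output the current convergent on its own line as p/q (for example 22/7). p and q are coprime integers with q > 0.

7/1
113/16
4866/689

APPEND 7: p_0 = 7·1 + 0 = 7, q_0 = 7·0 + 1 = 1 → 7/1
APPEND 16: p_1 = 16·7 + 1 = 113, q_1 = 16·1 + 0 = 16 → 113/16
APPEND 43: p_2 = 43·113 + 7 = 4866, q_2 = 43·16 + 1 = 689 → 4866/689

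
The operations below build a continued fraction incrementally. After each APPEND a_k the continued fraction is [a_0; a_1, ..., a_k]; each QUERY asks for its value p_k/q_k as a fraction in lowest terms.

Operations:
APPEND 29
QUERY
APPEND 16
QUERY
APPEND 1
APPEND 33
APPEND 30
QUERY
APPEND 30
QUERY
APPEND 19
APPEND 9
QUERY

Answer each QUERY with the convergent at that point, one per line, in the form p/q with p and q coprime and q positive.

APPEND 29: p_0 = 29·1 + 0 = 29, q_0 = 29·0 + 1 = 1 → 29/1
APPEND 16: p_1 = 16·29 + 1 = 465, q_1 = 16·1 + 0 = 16 → 465/16
APPEND 1: p_2 = 1·465 + 29 = 494, q_2 = 1·16 + 1 = 17 → 494/17
APPEND 33: p_3 = 33·494 + 465 = 16767, q_3 = 33·17 + 16 = 577 → 16767/577
APPEND 30: p_4 = 30·16767 + 494 = 503504, q_4 = 30·577 + 17 = 17327 → 503504/17327
APPEND 30: p_5 = 30·503504 + 16767 = 15121887, q_5 = 30·17327 + 577 = 520387 → 15121887/520387
APPEND 19: p_6 = 19·15121887 + 503504 = 287819357, q_6 = 19·520387 + 17327 = 9904680 → 287819357/9904680
APPEND 9: p_7 = 9·287819357 + 15121887 = 2605496100, q_7 = 9·9904680 + 520387 = 89662507 → 2605496100/89662507

29/1
465/16
503504/17327
15121887/520387
2605496100/89662507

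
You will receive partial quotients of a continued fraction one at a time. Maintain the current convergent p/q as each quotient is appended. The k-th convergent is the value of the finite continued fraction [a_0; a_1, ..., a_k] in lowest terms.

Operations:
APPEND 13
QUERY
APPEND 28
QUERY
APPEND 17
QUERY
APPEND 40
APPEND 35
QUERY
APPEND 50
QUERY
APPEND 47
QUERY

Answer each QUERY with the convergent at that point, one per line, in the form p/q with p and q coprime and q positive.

13/1
365/28
6218/477
8724193/669257
436458735/33481958
20522284738/1574321283

APPEND 13: p_0 = 13·1 + 0 = 13, q_0 = 13·0 + 1 = 1 → 13/1
APPEND 28: p_1 = 28·13 + 1 = 365, q_1 = 28·1 + 0 = 28 → 365/28
APPEND 17: p_2 = 17·365 + 13 = 6218, q_2 = 17·28 + 1 = 477 → 6218/477
APPEND 40: p_3 = 40·6218 + 365 = 249085, q_3 = 40·477 + 28 = 19108 → 249085/19108
APPEND 35: p_4 = 35·249085 + 6218 = 8724193, q_4 = 35·19108 + 477 = 669257 → 8724193/669257
APPEND 50: p_5 = 50·8724193 + 249085 = 436458735, q_5 = 50·669257 + 19108 = 33481958 → 436458735/33481958
APPEND 47: p_6 = 47·436458735 + 8724193 = 20522284738, q_6 = 47·33481958 + 669257 = 1574321283 → 20522284738/1574321283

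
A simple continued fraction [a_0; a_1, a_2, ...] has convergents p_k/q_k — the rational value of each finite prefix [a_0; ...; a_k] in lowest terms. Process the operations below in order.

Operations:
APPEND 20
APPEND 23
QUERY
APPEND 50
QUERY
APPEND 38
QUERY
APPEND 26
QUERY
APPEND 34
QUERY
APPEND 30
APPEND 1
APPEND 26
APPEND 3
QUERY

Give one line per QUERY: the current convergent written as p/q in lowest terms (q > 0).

461/23
23070/1151
877121/43761
22828216/1138937
777036465/38767619
1974767498347/98524377475

APPEND 20: p_0 = 20·1 + 0 = 20, q_0 = 20·0 + 1 = 1 → 20/1
APPEND 23: p_1 = 23·20 + 1 = 461, q_1 = 23·1 + 0 = 23 → 461/23
APPEND 50: p_2 = 50·461 + 20 = 23070, q_2 = 50·23 + 1 = 1151 → 23070/1151
APPEND 38: p_3 = 38·23070 + 461 = 877121, q_3 = 38·1151 + 23 = 43761 → 877121/43761
APPEND 26: p_4 = 26·877121 + 23070 = 22828216, q_4 = 26·43761 + 1151 = 1138937 → 22828216/1138937
APPEND 34: p_5 = 34·22828216 + 877121 = 777036465, q_5 = 34·1138937 + 43761 = 38767619 → 777036465/38767619
APPEND 30: p_6 = 30·777036465 + 22828216 = 23333922166, q_6 = 30·38767619 + 1138937 = 1164167507 → 23333922166/1164167507
APPEND 1: p_7 = 1·23333922166 + 777036465 = 24110958631, q_7 = 1·1164167507 + 38767619 = 1202935126 → 24110958631/1202935126
APPEND 26: p_8 = 26·24110958631 + 23333922166 = 650218846572, q_8 = 26·1202935126 + 1164167507 = 32440480783 → 650218846572/32440480783
APPEND 3: p_9 = 3·650218846572 + 24110958631 = 1974767498347, q_9 = 3·32440480783 + 1202935126 = 98524377475 → 1974767498347/98524377475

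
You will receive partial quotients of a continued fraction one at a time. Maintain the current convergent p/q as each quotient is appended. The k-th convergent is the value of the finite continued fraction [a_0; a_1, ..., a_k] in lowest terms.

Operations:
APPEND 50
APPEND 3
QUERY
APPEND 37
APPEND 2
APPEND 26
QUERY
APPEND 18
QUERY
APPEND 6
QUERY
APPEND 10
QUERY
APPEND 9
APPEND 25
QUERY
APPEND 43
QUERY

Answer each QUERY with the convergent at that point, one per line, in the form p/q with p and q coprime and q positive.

151/3
302687/6014
5459791/108479
33061433/656888
336074121/6677359
76779287171/1525505334
3304567076875/65657482481

APPEND 50: p_0 = 50·1 + 0 = 50, q_0 = 50·0 + 1 = 1 → 50/1
APPEND 3: p_1 = 3·50 + 1 = 151, q_1 = 3·1 + 0 = 3 → 151/3
APPEND 37: p_2 = 37·151 + 50 = 5637, q_2 = 37·3 + 1 = 112 → 5637/112
APPEND 2: p_3 = 2·5637 + 151 = 11425, q_3 = 2·112 + 3 = 227 → 11425/227
APPEND 26: p_4 = 26·11425 + 5637 = 302687, q_4 = 26·227 + 112 = 6014 → 302687/6014
APPEND 18: p_5 = 18·302687 + 11425 = 5459791, q_5 = 18·6014 + 227 = 108479 → 5459791/108479
APPEND 6: p_6 = 6·5459791 + 302687 = 33061433, q_6 = 6·108479 + 6014 = 656888 → 33061433/656888
APPEND 10: p_7 = 10·33061433 + 5459791 = 336074121, q_7 = 10·656888 + 108479 = 6677359 → 336074121/6677359
APPEND 9: p_8 = 9·336074121 + 33061433 = 3057728522, q_8 = 9·6677359 + 656888 = 60753119 → 3057728522/60753119
APPEND 25: p_9 = 25·3057728522 + 336074121 = 76779287171, q_9 = 25·60753119 + 6677359 = 1525505334 → 76779287171/1525505334
APPEND 43: p_10 = 43·76779287171 + 3057728522 = 3304567076875, q_10 = 43·1525505334 + 60753119 = 65657482481 → 3304567076875/65657482481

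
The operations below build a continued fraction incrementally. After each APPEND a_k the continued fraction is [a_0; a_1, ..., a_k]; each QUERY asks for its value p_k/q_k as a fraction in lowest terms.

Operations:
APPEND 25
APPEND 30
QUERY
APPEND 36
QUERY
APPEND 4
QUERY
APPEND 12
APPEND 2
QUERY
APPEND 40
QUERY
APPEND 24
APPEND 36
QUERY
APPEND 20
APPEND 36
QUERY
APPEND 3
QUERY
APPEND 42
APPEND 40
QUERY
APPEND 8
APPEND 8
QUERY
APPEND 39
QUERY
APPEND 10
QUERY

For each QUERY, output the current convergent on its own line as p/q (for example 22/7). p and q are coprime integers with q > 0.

APPEND 25: p_0 = 25·1 + 0 = 25, q_0 = 25·0 + 1 = 1 → 25/1
APPEND 30: p_1 = 30·25 + 1 = 751, q_1 = 30·1 + 0 = 30 → 751/30
APPEND 36: p_2 = 36·751 + 25 = 27061, q_2 = 36·30 + 1 = 1081 → 27061/1081
APPEND 4: p_3 = 4·27061 + 751 = 108995, q_3 = 4·1081 + 30 = 4354 → 108995/4354
APPEND 12: p_4 = 12·108995 + 27061 = 1335001, q_4 = 12·4354 + 1081 = 53329 → 1335001/53329
APPEND 2: p_5 = 2·1335001 + 108995 = 2778997, q_5 = 2·53329 + 4354 = 111012 → 2778997/111012
APPEND 40: p_6 = 40·2778997 + 1335001 = 112494881, q_6 = 40·111012 + 53329 = 4493809 → 112494881/4493809
APPEND 24: p_7 = 24·112494881 + 2778997 = 2702656141, q_7 = 24·4493809 + 111012 = 107962428 → 2702656141/107962428
APPEND 36: p_8 = 36·2702656141 + 112494881 = 97408115957, q_8 = 36·107962428 + 4493809 = 3891141217 → 97408115957/3891141217
APPEND 20: p_9 = 20·97408115957 + 2702656141 = 1950864975281, q_9 = 20·3891141217 + 107962428 = 77930786768 → 1950864975281/77930786768
APPEND 36: p_10 = 36·1950864975281 + 97408115957 = 70328547226073, q_10 = 36·77930786768 + 3891141217 = 2809399464865 → 70328547226073/2809399464865
APPEND 3: p_11 = 3·70328547226073 + 1950864975281 = 212936506653500, q_11 = 3·2809399464865 + 77930786768 = 8506129181363 → 212936506653500/8506129181363
APPEND 42: p_12 = 42·212936506653500 + 70328547226073 = 9013661826673073, q_12 = 42·8506129181363 + 2809399464865 = 360066825082111 → 9013661826673073/360066825082111
APPEND 40: p_13 = 40·9013661826673073 + 212936506653500 = 360759409573576420, q_13 = 40·360066825082111 + 8506129181363 = 14411179132465803 → 360759409573576420/14411179132465803
APPEND 8: p_14 = 8·360759409573576420 + 9013661826673073 = 2895088938415284433, q_14 = 8·14411179132465803 + 360066825082111 = 115649499884808535 → 2895088938415284433/115649499884808535
APPEND 8: p_15 = 8·2895088938415284433 + 360759409573576420 = 23521470916895851884, q_15 = 8·115649499884808535 + 14411179132465803 = 939607178210934083 → 23521470916895851884/939607178210934083
APPEND 39: p_16 = 39·23521470916895851884 + 2895088938415284433 = 920232454697353507909, q_16 = 39·939607178210934083 + 115649499884808535 = 36760329450111237772 → 920232454697353507909/36760329450111237772
APPEND 10: p_17 = 10·920232454697353507909 + 23521470916895851884 = 9225846017890430930974, q_17 = 10·36760329450111237772 + 939607178210934083 = 368542901679323311803 → 9225846017890430930974/368542901679323311803

751/30
27061/1081
108995/4354
2778997/111012
112494881/4493809
97408115957/3891141217
70328547226073/2809399464865
212936506653500/8506129181363
360759409573576420/14411179132465803
23521470916895851884/939607178210934083
920232454697353507909/36760329450111237772
9225846017890430930974/368542901679323311803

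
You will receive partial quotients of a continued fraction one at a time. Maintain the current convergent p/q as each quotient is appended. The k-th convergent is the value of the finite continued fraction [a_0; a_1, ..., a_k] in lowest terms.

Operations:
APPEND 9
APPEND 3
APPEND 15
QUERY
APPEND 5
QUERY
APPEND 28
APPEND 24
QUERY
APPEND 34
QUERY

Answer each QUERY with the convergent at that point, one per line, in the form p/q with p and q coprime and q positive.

APPEND 9: p_0 = 9·1 + 0 = 9, q_0 = 9·0 + 1 = 1 → 9/1
APPEND 3: p_1 = 3·9 + 1 = 28, q_1 = 3·1 + 0 = 3 → 28/3
APPEND 15: p_2 = 15·28 + 9 = 429, q_2 = 15·3 + 1 = 46 → 429/46
APPEND 5: p_3 = 5·429 + 28 = 2173, q_3 = 5·46 + 3 = 233 → 2173/233
APPEND 28: p_4 = 28·2173 + 429 = 61273, q_4 = 28·233 + 46 = 6570 → 61273/6570
APPEND 24: p_5 = 24·61273 + 2173 = 1472725, q_5 = 24·6570 + 233 = 157913 → 1472725/157913
APPEND 34: p_6 = 34·1472725 + 61273 = 50133923, q_6 = 34·157913 + 6570 = 5375612 → 50133923/5375612

429/46
2173/233
1472725/157913
50133923/5375612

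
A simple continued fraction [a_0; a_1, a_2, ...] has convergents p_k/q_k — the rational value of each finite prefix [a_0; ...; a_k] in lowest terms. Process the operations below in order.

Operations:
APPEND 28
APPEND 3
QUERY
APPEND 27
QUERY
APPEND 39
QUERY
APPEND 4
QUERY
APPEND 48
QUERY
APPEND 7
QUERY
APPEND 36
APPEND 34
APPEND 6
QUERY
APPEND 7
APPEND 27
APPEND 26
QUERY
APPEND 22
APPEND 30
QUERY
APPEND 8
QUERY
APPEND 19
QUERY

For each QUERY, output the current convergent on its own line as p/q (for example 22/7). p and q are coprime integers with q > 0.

85/3
2323/82
90682/3201
365051/12886
17613130/621729
123656961/4364989
916941005596/32367263199
4643018427105847/163894731014086
3074384927734014517/108523258883297056
24697404152182346425/871798049871452547
472325063819198596592/16672686206440895449

APPEND 28: p_0 = 28·1 + 0 = 28, q_0 = 28·0 + 1 = 1 → 28/1
APPEND 3: p_1 = 3·28 + 1 = 85, q_1 = 3·1 + 0 = 3 → 85/3
APPEND 27: p_2 = 27·85 + 28 = 2323, q_2 = 27·3 + 1 = 82 → 2323/82
APPEND 39: p_3 = 39·2323 + 85 = 90682, q_3 = 39·82 + 3 = 3201 → 90682/3201
APPEND 4: p_4 = 4·90682 + 2323 = 365051, q_4 = 4·3201 + 82 = 12886 → 365051/12886
APPEND 48: p_5 = 48·365051 + 90682 = 17613130, q_5 = 48·12886 + 3201 = 621729 → 17613130/621729
APPEND 7: p_6 = 7·17613130 + 365051 = 123656961, q_6 = 7·621729 + 12886 = 4364989 → 123656961/4364989
APPEND 36: p_7 = 36·123656961 + 17613130 = 4469263726, q_7 = 36·4364989 + 621729 = 157761333 → 4469263726/157761333
APPEND 34: p_8 = 34·4469263726 + 123656961 = 152078623645, q_8 = 34·157761333 + 4364989 = 5368250311 → 152078623645/5368250311
APPEND 6: p_9 = 6·152078623645 + 4469263726 = 916941005596, q_9 = 6·5368250311 + 157761333 = 32367263199 → 916941005596/32367263199
APPEND 7: p_10 = 7·916941005596 + 152078623645 = 6570665662817, q_10 = 7·32367263199 + 5368250311 = 231939092704 → 6570665662817/231939092704
APPEND 27: p_11 = 27·6570665662817 + 916941005596 = 178324913901655, q_11 = 27·231939092704 + 32367263199 = 6294722766207 → 178324913901655/6294722766207
APPEND 26: p_12 = 26·178324913901655 + 6570665662817 = 4643018427105847, q_12 = 26·6294722766207 + 231939092704 = 163894731014086 → 4643018427105847/163894731014086
APPEND 22: p_13 = 22·4643018427105847 + 178324913901655 = 102324730310230289, q_13 = 22·163894731014086 + 6294722766207 = 3611978805076099 → 102324730310230289/3611978805076099
APPEND 30: p_14 = 30·102324730310230289 + 4643018427105847 = 3074384927734014517, q_14 = 30·3611978805076099 + 163894731014086 = 108523258883297056 → 3074384927734014517/108523258883297056
APPEND 8: p_15 = 8·3074384927734014517 + 102324730310230289 = 24697404152182346425, q_15 = 8·108523258883297056 + 3611978805076099 = 871798049871452547 → 24697404152182346425/871798049871452547
APPEND 19: p_16 = 19·24697404152182346425 + 3074384927734014517 = 472325063819198596592, q_16 = 19·871798049871452547 + 108523258883297056 = 16672686206440895449 → 472325063819198596592/16672686206440895449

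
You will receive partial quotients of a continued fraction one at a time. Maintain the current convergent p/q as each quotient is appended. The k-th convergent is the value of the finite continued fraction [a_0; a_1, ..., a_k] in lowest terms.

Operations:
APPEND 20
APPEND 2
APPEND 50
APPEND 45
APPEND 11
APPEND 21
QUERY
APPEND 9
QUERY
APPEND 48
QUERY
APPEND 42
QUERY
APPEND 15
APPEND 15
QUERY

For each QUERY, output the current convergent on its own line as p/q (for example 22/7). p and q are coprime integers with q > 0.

21663782/1057025
196001209/9563343
9429721814/460097489
396244317397/19333657881
89692661558932/4376308143441

APPEND 20: p_0 = 20·1 + 0 = 20, q_0 = 20·0 + 1 = 1 → 20/1
APPEND 2: p_1 = 2·20 + 1 = 41, q_1 = 2·1 + 0 = 2 → 41/2
APPEND 50: p_2 = 50·41 + 20 = 2070, q_2 = 50·2 + 1 = 101 → 2070/101
APPEND 45: p_3 = 45·2070 + 41 = 93191, q_3 = 45·101 + 2 = 4547 → 93191/4547
APPEND 11: p_4 = 11·93191 + 2070 = 1027171, q_4 = 11·4547 + 101 = 50118 → 1027171/50118
APPEND 21: p_5 = 21·1027171 + 93191 = 21663782, q_5 = 21·50118 + 4547 = 1057025 → 21663782/1057025
APPEND 9: p_6 = 9·21663782 + 1027171 = 196001209, q_6 = 9·1057025 + 50118 = 9563343 → 196001209/9563343
APPEND 48: p_7 = 48·196001209 + 21663782 = 9429721814, q_7 = 48·9563343 + 1057025 = 460097489 → 9429721814/460097489
APPEND 42: p_8 = 42·9429721814 + 196001209 = 396244317397, q_8 = 42·460097489 + 9563343 = 19333657881 → 396244317397/19333657881
APPEND 15: p_9 = 15·396244317397 + 9429721814 = 5953094482769, q_9 = 15·19333657881 + 460097489 = 290464965704 → 5953094482769/290464965704
APPEND 15: p_10 = 15·5953094482769 + 396244317397 = 89692661558932, q_10 = 15·290464965704 + 19333657881 = 4376308143441 → 89692661558932/4376308143441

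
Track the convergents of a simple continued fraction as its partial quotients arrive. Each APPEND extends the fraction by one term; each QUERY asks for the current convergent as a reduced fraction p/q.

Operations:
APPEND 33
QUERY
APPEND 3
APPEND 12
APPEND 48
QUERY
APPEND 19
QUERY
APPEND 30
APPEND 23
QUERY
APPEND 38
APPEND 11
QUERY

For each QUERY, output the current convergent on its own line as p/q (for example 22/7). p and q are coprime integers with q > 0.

33/1
59284/1779
1127629/33838
780555171/23422975
327425386343/9825412634

APPEND 33: p_0 = 33·1 + 0 = 33, q_0 = 33·0 + 1 = 1 → 33/1
APPEND 3: p_1 = 3·33 + 1 = 100, q_1 = 3·1 + 0 = 3 → 100/3
APPEND 12: p_2 = 12·100 + 33 = 1233, q_2 = 12·3 + 1 = 37 → 1233/37
APPEND 48: p_3 = 48·1233 + 100 = 59284, q_3 = 48·37 + 3 = 1779 → 59284/1779
APPEND 19: p_4 = 19·59284 + 1233 = 1127629, q_4 = 19·1779 + 37 = 33838 → 1127629/33838
APPEND 30: p_5 = 30·1127629 + 59284 = 33888154, q_5 = 30·33838 + 1779 = 1016919 → 33888154/1016919
APPEND 23: p_6 = 23·33888154 + 1127629 = 780555171, q_6 = 23·1016919 + 33838 = 23422975 → 780555171/23422975
APPEND 38: p_7 = 38·780555171 + 33888154 = 29694984652, q_7 = 38·23422975 + 1016919 = 891089969 → 29694984652/891089969
APPEND 11: p_8 = 11·29694984652 + 780555171 = 327425386343, q_8 = 11·891089969 + 23422975 = 9825412634 → 327425386343/9825412634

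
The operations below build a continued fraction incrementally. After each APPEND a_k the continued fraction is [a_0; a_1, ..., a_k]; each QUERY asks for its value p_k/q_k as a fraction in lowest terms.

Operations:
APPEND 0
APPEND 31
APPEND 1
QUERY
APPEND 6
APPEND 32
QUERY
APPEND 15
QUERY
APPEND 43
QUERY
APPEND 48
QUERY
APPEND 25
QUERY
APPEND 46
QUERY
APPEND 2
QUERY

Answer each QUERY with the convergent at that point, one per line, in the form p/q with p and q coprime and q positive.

APPEND 0: p_0 = 0·1 + 0 = 0, q_0 = 0·0 + 1 = 1 → 0/1
APPEND 31: p_1 = 31·0 + 1 = 1, q_1 = 31·1 + 0 = 31 → 1/31
APPEND 1: p_2 = 1·1 + 0 = 1, q_2 = 1·31 + 1 = 32 → 1/32
APPEND 6: p_3 = 6·1 + 1 = 7, q_3 = 6·32 + 31 = 223 → 7/223
APPEND 32: p_4 = 32·7 + 1 = 225, q_4 = 32·223 + 32 = 7168 → 225/7168
APPEND 15: p_5 = 15·225 + 7 = 3382, q_5 = 15·7168 + 223 = 107743 → 3382/107743
APPEND 43: p_6 = 43·3382 + 225 = 145651, q_6 = 43·107743 + 7168 = 4640117 → 145651/4640117
APPEND 48: p_7 = 48·145651 + 3382 = 6994630, q_7 = 48·4640117 + 107743 = 222833359 → 6994630/222833359
APPEND 25: p_8 = 25·6994630 + 145651 = 175011401, q_8 = 25·222833359 + 4640117 = 5575474092 → 175011401/5575474092
APPEND 46: p_9 = 46·175011401 + 6994630 = 8057519076, q_9 = 46·5575474092 + 222833359 = 256694641591 → 8057519076/256694641591
APPEND 2: p_10 = 2·8057519076 + 175011401 = 16290049553, q_10 = 2·256694641591 + 5575474092 = 518964757274 → 16290049553/518964757274

1/32
225/7168
3382/107743
145651/4640117
6994630/222833359
175011401/5575474092
8057519076/256694641591
16290049553/518964757274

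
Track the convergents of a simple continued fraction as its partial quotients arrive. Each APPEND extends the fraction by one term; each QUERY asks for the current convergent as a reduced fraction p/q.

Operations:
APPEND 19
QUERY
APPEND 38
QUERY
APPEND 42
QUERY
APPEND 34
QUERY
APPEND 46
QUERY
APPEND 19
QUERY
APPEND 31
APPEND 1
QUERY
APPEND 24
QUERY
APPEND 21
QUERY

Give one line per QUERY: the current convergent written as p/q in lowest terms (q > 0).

19/1
723/38
30385/1597
1033813/54336
47585783/2501053
905163690/47574343
29012823863/1524880029
724415432885/38074426382
15241736914448/801087834051

APPEND 19: p_0 = 19·1 + 0 = 19, q_0 = 19·0 + 1 = 1 → 19/1
APPEND 38: p_1 = 38·19 + 1 = 723, q_1 = 38·1 + 0 = 38 → 723/38
APPEND 42: p_2 = 42·723 + 19 = 30385, q_2 = 42·38 + 1 = 1597 → 30385/1597
APPEND 34: p_3 = 34·30385 + 723 = 1033813, q_3 = 34·1597 + 38 = 54336 → 1033813/54336
APPEND 46: p_4 = 46·1033813 + 30385 = 47585783, q_4 = 46·54336 + 1597 = 2501053 → 47585783/2501053
APPEND 19: p_5 = 19·47585783 + 1033813 = 905163690, q_5 = 19·2501053 + 54336 = 47574343 → 905163690/47574343
APPEND 31: p_6 = 31·905163690 + 47585783 = 28107660173, q_6 = 31·47574343 + 2501053 = 1477305686 → 28107660173/1477305686
APPEND 1: p_7 = 1·28107660173 + 905163690 = 29012823863, q_7 = 1·1477305686 + 47574343 = 1524880029 → 29012823863/1524880029
APPEND 24: p_8 = 24·29012823863 + 28107660173 = 724415432885, q_8 = 24·1524880029 + 1477305686 = 38074426382 → 724415432885/38074426382
APPEND 21: p_9 = 21·724415432885 + 29012823863 = 15241736914448, q_9 = 21·38074426382 + 1524880029 = 801087834051 → 15241736914448/801087834051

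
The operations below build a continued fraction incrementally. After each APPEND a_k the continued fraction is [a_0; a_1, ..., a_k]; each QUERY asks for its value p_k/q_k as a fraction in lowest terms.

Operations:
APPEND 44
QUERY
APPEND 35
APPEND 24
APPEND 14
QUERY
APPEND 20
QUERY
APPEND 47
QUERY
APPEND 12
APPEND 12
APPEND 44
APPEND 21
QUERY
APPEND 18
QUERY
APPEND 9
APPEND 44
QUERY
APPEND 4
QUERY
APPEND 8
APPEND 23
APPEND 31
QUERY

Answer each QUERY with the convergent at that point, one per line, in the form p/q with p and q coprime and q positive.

44/1
519933/11809
10435688/237021
490997269/11151796
66094795302661/1501180801633
1192850290470298/27092662093535
476469736310025390/10821838806405247
1916680692649636903/43532690365264436
11347696609612222862389/257735033675487002306

APPEND 44: p_0 = 44·1 + 0 = 44, q_0 = 44·0 + 1 = 1 → 44/1
APPEND 35: p_1 = 35·44 + 1 = 1541, q_1 = 35·1 + 0 = 35 → 1541/35
APPEND 24: p_2 = 24·1541 + 44 = 37028, q_2 = 24·35 + 1 = 841 → 37028/841
APPEND 14: p_3 = 14·37028 + 1541 = 519933, q_3 = 14·841 + 35 = 11809 → 519933/11809
APPEND 20: p_4 = 20·519933 + 37028 = 10435688, q_4 = 20·11809 + 841 = 237021 → 10435688/237021
APPEND 47: p_5 = 47·10435688 + 519933 = 490997269, q_5 = 47·237021 + 11809 = 11151796 → 490997269/11151796
APPEND 12: p_6 = 12·490997269 + 10435688 = 5902402916, q_6 = 12·11151796 + 237021 = 134058573 → 5902402916/134058573
APPEND 12: p_7 = 12·5902402916 + 490997269 = 71319832261, q_7 = 12·134058573 + 11151796 = 1619854672 → 71319832261/1619854672
APPEND 44: p_8 = 44·71319832261 + 5902402916 = 3143975022400, q_8 = 44·1619854672 + 134058573 = 71407664141 → 3143975022400/71407664141
APPEND 21: p_9 = 21·3143975022400 + 71319832261 = 66094795302661, q_9 = 21·71407664141 + 1619854672 = 1501180801633 → 66094795302661/1501180801633
APPEND 18: p_10 = 18·66094795302661 + 3143975022400 = 1192850290470298, q_10 = 18·1501180801633 + 71407664141 = 27092662093535 → 1192850290470298/27092662093535
APPEND 9: p_11 = 9·1192850290470298 + 66094795302661 = 10801747409535343, q_11 = 9·27092662093535 + 1501180801633 = 245335139643448 → 10801747409535343/245335139643448
APPEND 44: p_12 = 44·10801747409535343 + 1192850290470298 = 476469736310025390, q_12 = 44·245335139643448 + 27092662093535 = 10821838806405247 → 476469736310025390/10821838806405247
APPEND 4: p_13 = 4·476469736310025390 + 10801747409535343 = 1916680692649636903, q_13 = 4·10821838806405247 + 245335139643448 = 43532690365264436 → 1916680692649636903/43532690365264436
APPEND 8: p_14 = 8·1916680692649636903 + 476469736310025390 = 15809915277507120614, q_14 = 8·43532690365264436 + 10821838806405247 = 359083361728520735 → 15809915277507120614/359083361728520735
APPEND 23: p_15 = 23·15809915277507120614 + 1916680692649636903 = 365544732075313411025, q_15 = 23·359083361728520735 + 43532690365264436 = 8302450010121241341 → 365544732075313411025/8302450010121241341
APPEND 31: p_16 = 31·365544732075313411025 + 15809915277507120614 = 11347696609612222862389, q_16 = 31·8302450010121241341 + 359083361728520735 = 257735033675487002306 → 11347696609612222862389/257735033675487002306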